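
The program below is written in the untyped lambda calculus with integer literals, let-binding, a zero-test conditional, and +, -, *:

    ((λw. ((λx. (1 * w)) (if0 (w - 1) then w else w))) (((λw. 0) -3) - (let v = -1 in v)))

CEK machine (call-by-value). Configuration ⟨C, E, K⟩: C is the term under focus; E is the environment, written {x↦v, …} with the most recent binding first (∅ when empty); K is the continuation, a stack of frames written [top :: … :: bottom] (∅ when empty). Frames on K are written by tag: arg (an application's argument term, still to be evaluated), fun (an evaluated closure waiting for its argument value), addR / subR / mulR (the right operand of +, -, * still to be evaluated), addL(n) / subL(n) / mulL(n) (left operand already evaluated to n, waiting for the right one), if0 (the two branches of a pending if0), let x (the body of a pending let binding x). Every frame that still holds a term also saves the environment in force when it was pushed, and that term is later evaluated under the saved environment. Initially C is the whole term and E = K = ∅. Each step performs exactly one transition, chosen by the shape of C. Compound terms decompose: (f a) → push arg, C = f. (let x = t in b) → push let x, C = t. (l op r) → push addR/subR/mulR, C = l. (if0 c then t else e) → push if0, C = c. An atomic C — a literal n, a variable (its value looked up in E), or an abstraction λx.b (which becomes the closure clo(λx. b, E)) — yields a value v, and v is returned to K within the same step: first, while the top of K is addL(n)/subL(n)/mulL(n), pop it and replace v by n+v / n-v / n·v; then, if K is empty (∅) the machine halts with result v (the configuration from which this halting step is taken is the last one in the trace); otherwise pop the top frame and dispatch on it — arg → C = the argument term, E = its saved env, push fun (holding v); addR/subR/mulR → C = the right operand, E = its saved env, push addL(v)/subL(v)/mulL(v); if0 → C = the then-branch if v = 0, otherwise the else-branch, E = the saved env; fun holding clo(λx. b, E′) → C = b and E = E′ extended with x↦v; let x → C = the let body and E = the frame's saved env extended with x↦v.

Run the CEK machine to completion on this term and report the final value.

Answer: 1

Execution trace:
step 0: [C=((λw. ((λx. (1 * w)) (if0 (w - 1) then w else w))) (((λw. 0) -3) - (let v = -1 in v))) | E=∅ | K=∅]
step 1: [C=(λw. ((λx. (1 * w)) (if0 (w - 1) then w else w))) | E=∅ | K=[arg]]
step 2: [C=(((λw. 0) -3) - (let v = -1 in v)) | E=∅ | K=[fun]]
step 3: [C=((λw. 0) -3) | E=∅ | K=[subR :: fun]]
step 4: [C=(λw. 0) | E=∅ | K=[arg :: subR :: fun]]
step 5: [C=-3 | E=∅ | K=[fun :: subR :: fun]]
step 6: [C=0 | E={w↦-3} | K=[subR :: fun]]
step 7: [C=(let v = -1 in v) | E=∅ | K=[subL(0) :: fun]]
step 8: [C=-1 | E=∅ | K=[let v :: subL(0) :: fun]]
step 9: [C=v | E={v↦-1} | K=[subL(0) :: fun]]
step 10: [C=((λx. (1 * w)) (if0 (w - 1) then w else w)) | E={w↦1} | K=∅]
step 11: [C=(λx. (1 * w)) | E={w↦1} | K=[arg]]
step 12: [C=(if0 (w - 1) then w else w) | E={w↦1} | K=[fun]]
step 13: [C=(w - 1) | E={w↦1} | K=[if0 :: fun]]
step 14: [C=w | E={w↦1} | K=[subR :: if0 :: fun]]
step 15: [C=1 | E={w↦1} | K=[subL(1) :: if0 :: fun]]
step 16: [C=w | E={w↦1} | K=[fun]]
step 17: [C=(1 * w) | E={x↦1, w↦1} | K=∅]
step 18: [C=1 | E={x↦1, w↦1} | K=[mulR]]
step 19: [C=w | E={x↦1, w↦1} | K=[mulL(1)]]
→ final value 1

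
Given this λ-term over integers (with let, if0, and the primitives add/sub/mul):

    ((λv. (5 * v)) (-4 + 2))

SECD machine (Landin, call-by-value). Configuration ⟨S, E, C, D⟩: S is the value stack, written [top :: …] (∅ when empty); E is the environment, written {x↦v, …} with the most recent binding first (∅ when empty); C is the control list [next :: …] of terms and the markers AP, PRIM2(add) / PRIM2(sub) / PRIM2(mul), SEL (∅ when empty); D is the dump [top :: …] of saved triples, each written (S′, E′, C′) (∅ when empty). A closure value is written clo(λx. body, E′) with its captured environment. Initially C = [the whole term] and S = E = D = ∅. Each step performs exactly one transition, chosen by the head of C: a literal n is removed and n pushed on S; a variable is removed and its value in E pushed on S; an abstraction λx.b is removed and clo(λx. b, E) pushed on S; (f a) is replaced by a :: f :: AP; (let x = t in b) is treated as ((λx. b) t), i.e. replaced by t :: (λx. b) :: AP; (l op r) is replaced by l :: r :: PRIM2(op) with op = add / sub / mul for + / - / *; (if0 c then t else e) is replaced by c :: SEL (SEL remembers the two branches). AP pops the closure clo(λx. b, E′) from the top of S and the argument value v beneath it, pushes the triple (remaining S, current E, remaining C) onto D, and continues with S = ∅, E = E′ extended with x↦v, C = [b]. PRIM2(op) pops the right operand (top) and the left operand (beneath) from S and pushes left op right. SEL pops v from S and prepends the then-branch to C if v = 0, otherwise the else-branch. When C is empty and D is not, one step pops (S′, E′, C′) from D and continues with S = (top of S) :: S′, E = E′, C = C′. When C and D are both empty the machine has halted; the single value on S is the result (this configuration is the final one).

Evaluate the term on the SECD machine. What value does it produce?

[0] ⟨S=∅; E=∅; C=[((λv. (5 * v)) (-4 + 2))]; D=∅⟩
[1] ⟨S=∅; E=∅; C=[(-4 + 2) :: (λv. (5 * v)) :: AP]; D=∅⟩
[2] ⟨S=∅; E=∅; C=[-4 :: 2 :: PRIM2(add) :: (λv. (5 * v)) :: AP]; D=∅⟩
[3] ⟨S=[-4]; E=∅; C=[2 :: PRIM2(add) :: (λv. (5 * v)) :: AP]; D=∅⟩
[4] ⟨S=[2 :: -4]; E=∅; C=[PRIM2(add) :: (λv. (5 * v)) :: AP]; D=∅⟩
[5] ⟨S=[-2]; E=∅; C=[(λv. (5 * v)) :: AP]; D=∅⟩
[6] ⟨S=[clo(λv. (5 * v), ∅) :: -2]; E=∅; C=[AP]; D=∅⟩
[7] ⟨S=∅; E={v↦-2}; C=[(5 * v)]; D=[(∅, ∅, ∅)]⟩
[8] ⟨S=∅; E={v↦-2}; C=[5 :: v :: PRIM2(mul)]; D=[(∅, ∅, ∅)]⟩
[9] ⟨S=[5]; E={v↦-2}; C=[v :: PRIM2(mul)]; D=[(∅, ∅, ∅)]⟩
[10] ⟨S=[-2 :: 5]; E={v↦-2}; C=[PRIM2(mul)]; D=[(∅, ∅, ∅)]⟩
[11] ⟨S=[-10]; E={v↦-2}; C=∅; D=[(∅, ∅, ∅)]⟩
[12] ⟨S=[-10]; E=∅; C=∅; D=∅⟩
→ final value -10

Answer: -10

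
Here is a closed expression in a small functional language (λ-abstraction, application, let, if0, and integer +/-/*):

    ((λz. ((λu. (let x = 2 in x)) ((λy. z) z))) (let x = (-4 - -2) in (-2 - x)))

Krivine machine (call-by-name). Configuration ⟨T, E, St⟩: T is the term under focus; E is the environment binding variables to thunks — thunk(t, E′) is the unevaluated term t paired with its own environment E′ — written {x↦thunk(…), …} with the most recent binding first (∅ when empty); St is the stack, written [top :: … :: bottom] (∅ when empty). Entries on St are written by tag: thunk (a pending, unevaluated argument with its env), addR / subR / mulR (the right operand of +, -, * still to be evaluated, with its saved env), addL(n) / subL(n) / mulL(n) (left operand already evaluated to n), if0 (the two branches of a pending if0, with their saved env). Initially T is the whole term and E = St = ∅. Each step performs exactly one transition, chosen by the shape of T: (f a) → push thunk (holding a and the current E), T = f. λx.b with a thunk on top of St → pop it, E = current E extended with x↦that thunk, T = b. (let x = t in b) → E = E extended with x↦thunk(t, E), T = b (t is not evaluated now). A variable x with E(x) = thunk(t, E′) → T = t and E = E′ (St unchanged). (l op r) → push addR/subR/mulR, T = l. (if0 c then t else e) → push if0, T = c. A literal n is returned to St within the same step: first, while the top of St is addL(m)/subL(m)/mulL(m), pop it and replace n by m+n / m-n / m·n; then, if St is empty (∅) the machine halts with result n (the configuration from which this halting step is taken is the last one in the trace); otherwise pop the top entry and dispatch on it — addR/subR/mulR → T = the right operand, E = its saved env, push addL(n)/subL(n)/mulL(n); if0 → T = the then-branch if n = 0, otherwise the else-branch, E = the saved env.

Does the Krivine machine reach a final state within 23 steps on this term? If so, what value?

Answer: 2

Execution trace:
0. ⟨T=((λz. ((λu. (let x = 2 in x)) ((λy. z) z))) (let x = (-4 - -2) in (-2 - x))); E=∅; St=∅⟩
1. ⟨T=(λz. ((λu. (let x = 2 in x)) ((λy. z) z))); E=∅; St=[thunk]⟩
2. ⟨T=((λu. (let x = 2 in x)) ((λy. z) z)); E={z↦thunk((let x = (-4 - -2) in (-2 - x)), ∅)}; St=∅⟩
3. ⟨T=(λu. (let x = 2 in x)); E={z↦thunk((let x = (-4 - -2) in (-2 - x)), ∅)}; St=[thunk]⟩
4. ⟨T=(let x = 2 in x); E={u↦thunk(((λy. z) z), {z↦thunk((let x = (-4 - -2) in (-2 - x)), ∅)}), z↦thunk((let x = (-4 - -2) in (-2 - x)), ∅)}; St=∅⟩
5. ⟨T=x; E={x↦thunk(2, {u↦thunk(((λy. z) z), {z↦thunk((let x = (-4 - -2) in (-2 - x)), ∅)}), z↦thunk((let x = (-4 - -2) in (-2 - x)), ∅)}), u↦thunk(((λy. z) z), {z↦thunk((let x = (-4 - -2) in (-2 - x)), ∅)}), z↦thunk((let x = (-4 - -2) in (-2 - x)), ∅)}; St=∅⟩
6. ⟨T=2; E={u↦thunk(((λy. z) z), {z↦thunk((let x = (-4 - -2) in (-2 - x)), ∅)}), z↦thunk((let x = (-4 - -2) in (-2 - x)), ∅)}; St=∅⟩
→ final value 2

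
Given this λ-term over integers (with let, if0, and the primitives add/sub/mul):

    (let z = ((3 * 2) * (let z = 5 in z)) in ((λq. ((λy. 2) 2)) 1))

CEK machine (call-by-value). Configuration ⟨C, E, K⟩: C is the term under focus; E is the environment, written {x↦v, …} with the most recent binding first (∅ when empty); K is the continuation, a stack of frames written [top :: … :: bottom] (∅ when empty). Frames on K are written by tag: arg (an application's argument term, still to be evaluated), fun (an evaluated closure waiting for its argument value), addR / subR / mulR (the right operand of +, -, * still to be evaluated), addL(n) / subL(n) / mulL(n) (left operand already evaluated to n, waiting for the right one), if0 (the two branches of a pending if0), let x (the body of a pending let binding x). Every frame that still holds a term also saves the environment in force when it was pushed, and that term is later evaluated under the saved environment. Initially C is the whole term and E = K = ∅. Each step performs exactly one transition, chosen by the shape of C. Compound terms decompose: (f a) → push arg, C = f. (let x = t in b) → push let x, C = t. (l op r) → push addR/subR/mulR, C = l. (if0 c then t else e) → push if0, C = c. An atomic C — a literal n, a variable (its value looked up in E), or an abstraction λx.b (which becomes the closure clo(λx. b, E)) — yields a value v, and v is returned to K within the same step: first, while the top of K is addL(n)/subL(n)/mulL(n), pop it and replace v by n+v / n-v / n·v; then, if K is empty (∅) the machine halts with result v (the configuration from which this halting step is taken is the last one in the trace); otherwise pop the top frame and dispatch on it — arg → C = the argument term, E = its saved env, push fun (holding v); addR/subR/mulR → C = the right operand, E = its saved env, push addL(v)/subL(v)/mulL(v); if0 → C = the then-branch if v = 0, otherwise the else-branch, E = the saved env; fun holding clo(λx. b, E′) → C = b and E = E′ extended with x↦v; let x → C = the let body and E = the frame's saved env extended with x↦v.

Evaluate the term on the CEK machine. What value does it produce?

t=0: <C=(let z = ((3 * 2) * (let z = 5 in z)) in ((λq. ((λy. 2) 2)) 1)), E=∅, K=∅>
t=1: <C=((3 * 2) * (let z = 5 in z)), E=∅, K=[let z]>
t=2: <C=(3 * 2), E=∅, K=[mulR :: let z]>
t=3: <C=3, E=∅, K=[mulR :: mulR :: let z]>
t=4: <C=2, E=∅, K=[mulL(3) :: mulR :: let z]>
t=5: <C=(let z = 5 in z), E=∅, K=[mulL(6) :: let z]>
t=6: <C=5, E=∅, K=[let z :: mulL(6) :: let z]>
t=7: <C=z, E={z↦5}, K=[mulL(6) :: let z]>
t=8: <C=((λq. ((λy. 2) 2)) 1), E={z↦30}, K=∅>
t=9: <C=(λq. ((λy. 2) 2)), E={z↦30}, K=[arg]>
t=10: <C=1, E={z↦30}, K=[fun]>
t=11: <C=((λy. 2) 2), E={q↦1, z↦30}, K=∅>
t=12: <C=(λy. 2), E={q↦1, z↦30}, K=[arg]>
t=13: <C=2, E={q↦1, z↦30}, K=[fun]>
t=14: <C=2, E={y↦2, q↦1, z↦30}, K=∅>
→ final value 2

Answer: 2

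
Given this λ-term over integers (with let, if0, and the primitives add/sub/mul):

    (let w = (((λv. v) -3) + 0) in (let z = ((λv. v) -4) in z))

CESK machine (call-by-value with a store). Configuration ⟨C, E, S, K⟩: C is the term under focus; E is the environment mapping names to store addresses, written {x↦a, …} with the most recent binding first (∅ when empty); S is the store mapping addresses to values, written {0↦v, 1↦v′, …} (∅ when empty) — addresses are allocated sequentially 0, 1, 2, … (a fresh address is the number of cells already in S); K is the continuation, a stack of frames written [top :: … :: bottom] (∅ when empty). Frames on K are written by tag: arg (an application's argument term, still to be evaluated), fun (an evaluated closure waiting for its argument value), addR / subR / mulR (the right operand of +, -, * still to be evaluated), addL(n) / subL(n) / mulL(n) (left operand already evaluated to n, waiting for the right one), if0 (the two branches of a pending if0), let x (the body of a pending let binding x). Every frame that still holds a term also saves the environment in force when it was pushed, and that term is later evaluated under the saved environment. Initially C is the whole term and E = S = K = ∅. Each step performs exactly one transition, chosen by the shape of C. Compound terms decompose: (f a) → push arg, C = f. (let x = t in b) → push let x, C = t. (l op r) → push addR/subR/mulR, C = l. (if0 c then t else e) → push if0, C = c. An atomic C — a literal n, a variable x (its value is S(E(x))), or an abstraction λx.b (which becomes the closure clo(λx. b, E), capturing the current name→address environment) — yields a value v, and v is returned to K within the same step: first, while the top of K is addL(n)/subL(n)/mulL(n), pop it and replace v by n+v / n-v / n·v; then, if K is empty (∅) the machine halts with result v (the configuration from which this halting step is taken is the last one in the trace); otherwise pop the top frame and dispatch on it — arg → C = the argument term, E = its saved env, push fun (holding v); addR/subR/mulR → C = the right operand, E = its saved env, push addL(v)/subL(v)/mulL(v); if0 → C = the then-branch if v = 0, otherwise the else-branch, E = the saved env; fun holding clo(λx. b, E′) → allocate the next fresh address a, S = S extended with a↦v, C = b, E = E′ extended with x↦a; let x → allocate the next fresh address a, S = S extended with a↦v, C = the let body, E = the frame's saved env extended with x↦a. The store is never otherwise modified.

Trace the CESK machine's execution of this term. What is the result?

Answer: -4

Machine steps:
[0] [C=(let w = (((λv. v) -3) + 0) in (let z = ((λv. v) -4) in z)) | E=∅ | S=∅ | K=∅]
[1] [C=(((λv. v) -3) + 0) | E=∅ | S=∅ | K=[let w]]
[2] [C=((λv. v) -3) | E=∅ | S=∅ | K=[addR :: let w]]
[3] [C=(λv. v) | E=∅ | S=∅ | K=[arg :: addR :: let w]]
[4] [C=-3 | E=∅ | S=∅ | K=[fun :: addR :: let w]]
[5] [C=v | E={v↦0} | S={0↦-3} | K=[addR :: let w]]
[6] [C=0 | E=∅ | S={0↦-3} | K=[addL(-3) :: let w]]
[7] [C=(let z = ((λv. v) -4) in z) | E={w↦1} | S={0↦-3, 1↦-3} | K=∅]
[8] [C=((λv. v) -4) | E={w↦1} | S={0↦-3, 1↦-3} | K=[let z]]
[9] [C=(λv. v) | E={w↦1} | S={0↦-3, 1↦-3} | K=[arg :: let z]]
[10] [C=-4 | E={w↦1} | S={0↦-3, 1↦-3} | K=[fun :: let z]]
[11] [C=v | E={v↦2, w↦1} | S={0↦-3, 1↦-3, 2↦-4} | K=[let z]]
[12] [C=z | E={z↦3, w↦1} | S={0↦-3, 1↦-3, 2↦-4, 3↦-4} | K=∅]
→ final value -4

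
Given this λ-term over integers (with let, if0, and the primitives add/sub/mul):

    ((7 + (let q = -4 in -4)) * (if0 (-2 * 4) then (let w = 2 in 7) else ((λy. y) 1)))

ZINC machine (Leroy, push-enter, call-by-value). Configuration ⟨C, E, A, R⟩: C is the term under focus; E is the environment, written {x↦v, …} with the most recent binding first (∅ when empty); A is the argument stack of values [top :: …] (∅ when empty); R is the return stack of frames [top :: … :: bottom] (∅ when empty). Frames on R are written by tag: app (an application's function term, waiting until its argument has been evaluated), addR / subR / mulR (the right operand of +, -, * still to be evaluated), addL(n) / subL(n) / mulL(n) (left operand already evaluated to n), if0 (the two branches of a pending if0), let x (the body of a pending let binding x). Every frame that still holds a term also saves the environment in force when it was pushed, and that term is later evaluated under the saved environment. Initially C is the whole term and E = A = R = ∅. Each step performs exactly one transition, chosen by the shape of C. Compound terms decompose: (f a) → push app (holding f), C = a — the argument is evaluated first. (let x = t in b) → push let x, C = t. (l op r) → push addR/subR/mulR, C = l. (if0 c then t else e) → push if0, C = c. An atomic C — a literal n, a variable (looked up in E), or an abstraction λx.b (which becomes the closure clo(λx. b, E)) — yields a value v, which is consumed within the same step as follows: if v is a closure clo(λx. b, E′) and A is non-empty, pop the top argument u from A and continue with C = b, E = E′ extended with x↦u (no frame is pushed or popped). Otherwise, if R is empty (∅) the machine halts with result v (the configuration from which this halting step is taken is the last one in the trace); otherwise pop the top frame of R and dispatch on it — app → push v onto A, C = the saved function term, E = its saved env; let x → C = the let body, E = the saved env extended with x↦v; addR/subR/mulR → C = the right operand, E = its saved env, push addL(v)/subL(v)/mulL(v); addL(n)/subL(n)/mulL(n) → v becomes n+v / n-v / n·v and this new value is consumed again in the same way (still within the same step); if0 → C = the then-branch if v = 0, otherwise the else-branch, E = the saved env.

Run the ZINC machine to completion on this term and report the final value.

step 0: ⟨C=((7 + (let q = -4 in -4)) * (if0 (-2 * 4) then (let w = 2 in 7) else ((λy. y) 1))); E=∅; A=∅; R=∅⟩
step 1: ⟨C=(7 + (let q = -4 in -4)); E=∅; A=∅; R=[mulR]⟩
step 2: ⟨C=7; E=∅; A=∅; R=[addR :: mulR]⟩
step 3: ⟨C=(let q = -4 in -4); E=∅; A=∅; R=[addL(7) :: mulR]⟩
step 4: ⟨C=-4; E=∅; A=∅; R=[let q :: addL(7) :: mulR]⟩
step 5: ⟨C=-4; E={q↦-4}; A=∅; R=[addL(7) :: mulR]⟩
step 6: ⟨C=(if0 (-2 * 4) then (let w = 2 in 7) else ((λy. y) 1)); E=∅; A=∅; R=[mulL(3)]⟩
step 7: ⟨C=(-2 * 4); E=∅; A=∅; R=[if0 :: mulL(3)]⟩
step 8: ⟨C=-2; E=∅; A=∅; R=[mulR :: if0 :: mulL(3)]⟩
step 9: ⟨C=4; E=∅; A=∅; R=[mulL(-2) :: if0 :: mulL(3)]⟩
step 10: ⟨C=((λy. y) 1); E=∅; A=∅; R=[mulL(3)]⟩
step 11: ⟨C=1; E=∅; A=∅; R=[app :: mulL(3)]⟩
step 12: ⟨C=(λy. y); E=∅; A=[1]; R=[mulL(3)]⟩
step 13: ⟨C=y; E={y↦1}; A=∅; R=[mulL(3)]⟩
→ final value 3

Answer: 3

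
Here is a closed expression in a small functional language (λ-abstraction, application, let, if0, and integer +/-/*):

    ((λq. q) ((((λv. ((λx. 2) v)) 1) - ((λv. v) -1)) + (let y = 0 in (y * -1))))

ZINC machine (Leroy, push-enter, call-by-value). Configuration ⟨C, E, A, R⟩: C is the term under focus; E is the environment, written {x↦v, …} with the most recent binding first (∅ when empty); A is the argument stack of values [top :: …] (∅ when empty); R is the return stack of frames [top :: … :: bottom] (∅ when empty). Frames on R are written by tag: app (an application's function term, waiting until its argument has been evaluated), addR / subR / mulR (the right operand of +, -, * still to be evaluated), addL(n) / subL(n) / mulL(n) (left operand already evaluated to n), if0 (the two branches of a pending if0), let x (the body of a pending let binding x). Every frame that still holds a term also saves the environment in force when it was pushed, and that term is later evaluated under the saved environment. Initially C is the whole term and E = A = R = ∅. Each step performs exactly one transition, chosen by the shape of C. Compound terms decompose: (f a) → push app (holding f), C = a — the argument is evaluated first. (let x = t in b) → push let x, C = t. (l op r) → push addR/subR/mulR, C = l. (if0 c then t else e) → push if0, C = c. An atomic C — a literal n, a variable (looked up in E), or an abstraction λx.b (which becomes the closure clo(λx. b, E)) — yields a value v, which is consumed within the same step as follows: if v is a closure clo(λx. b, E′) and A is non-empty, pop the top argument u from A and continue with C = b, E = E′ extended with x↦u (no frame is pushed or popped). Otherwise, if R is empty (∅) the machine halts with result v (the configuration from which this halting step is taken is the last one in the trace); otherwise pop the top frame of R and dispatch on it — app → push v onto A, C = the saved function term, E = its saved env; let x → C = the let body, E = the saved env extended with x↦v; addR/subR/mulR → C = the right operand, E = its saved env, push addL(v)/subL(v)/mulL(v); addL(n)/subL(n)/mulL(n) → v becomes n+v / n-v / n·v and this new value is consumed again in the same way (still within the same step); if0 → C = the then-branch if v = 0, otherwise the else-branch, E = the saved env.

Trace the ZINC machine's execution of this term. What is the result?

Answer: 3

Derivation:
0. [C=((λq. q) ((((λv. ((λx. 2) v)) 1) - ((λv. v) -1)) + (let y = 0 in (y * -1)))) | E=∅ | A=∅ | R=∅]
1. [C=((((λv. ((λx. 2) v)) 1) - ((λv. v) -1)) + (let y = 0 in (y * -1))) | E=∅ | A=∅ | R=[app]]
2. [C=(((λv. ((λx. 2) v)) 1) - ((λv. v) -1)) | E=∅ | A=∅ | R=[addR :: app]]
3. [C=((λv. ((λx. 2) v)) 1) | E=∅ | A=∅ | R=[subR :: addR :: app]]
4. [C=1 | E=∅ | A=∅ | R=[app :: subR :: addR :: app]]
5. [C=(λv. ((λx. 2) v)) | E=∅ | A=[1] | R=[subR :: addR :: app]]
6. [C=((λx. 2) v) | E={v↦1} | A=∅ | R=[subR :: addR :: app]]
7. [C=v | E={v↦1} | A=∅ | R=[app :: subR :: addR :: app]]
8. [C=(λx. 2) | E={v↦1} | A=[1] | R=[subR :: addR :: app]]
9. [C=2 | E={x↦1, v↦1} | A=∅ | R=[subR :: addR :: app]]
10. [C=((λv. v) -1) | E=∅ | A=∅ | R=[subL(2) :: addR :: app]]
11. [C=-1 | E=∅ | A=∅ | R=[app :: subL(2) :: addR :: app]]
12. [C=(λv. v) | E=∅ | A=[-1] | R=[subL(2) :: addR :: app]]
13. [C=v | E={v↦-1} | A=∅ | R=[subL(2) :: addR :: app]]
14. [C=(let y = 0 in (y * -1)) | E=∅ | A=∅ | R=[addL(3) :: app]]
15. [C=0 | E=∅ | A=∅ | R=[let y :: addL(3) :: app]]
16. [C=(y * -1) | E={y↦0} | A=∅ | R=[addL(3) :: app]]
17. [C=y | E={y↦0} | A=∅ | R=[mulR :: addL(3) :: app]]
18. [C=-1 | E={y↦0} | A=∅ | R=[mulL(0) :: addL(3) :: app]]
19. [C=(λq. q) | E=∅ | A=[3] | R=∅]
20. [C=q | E={q↦3} | A=∅ | R=∅]
→ final value 3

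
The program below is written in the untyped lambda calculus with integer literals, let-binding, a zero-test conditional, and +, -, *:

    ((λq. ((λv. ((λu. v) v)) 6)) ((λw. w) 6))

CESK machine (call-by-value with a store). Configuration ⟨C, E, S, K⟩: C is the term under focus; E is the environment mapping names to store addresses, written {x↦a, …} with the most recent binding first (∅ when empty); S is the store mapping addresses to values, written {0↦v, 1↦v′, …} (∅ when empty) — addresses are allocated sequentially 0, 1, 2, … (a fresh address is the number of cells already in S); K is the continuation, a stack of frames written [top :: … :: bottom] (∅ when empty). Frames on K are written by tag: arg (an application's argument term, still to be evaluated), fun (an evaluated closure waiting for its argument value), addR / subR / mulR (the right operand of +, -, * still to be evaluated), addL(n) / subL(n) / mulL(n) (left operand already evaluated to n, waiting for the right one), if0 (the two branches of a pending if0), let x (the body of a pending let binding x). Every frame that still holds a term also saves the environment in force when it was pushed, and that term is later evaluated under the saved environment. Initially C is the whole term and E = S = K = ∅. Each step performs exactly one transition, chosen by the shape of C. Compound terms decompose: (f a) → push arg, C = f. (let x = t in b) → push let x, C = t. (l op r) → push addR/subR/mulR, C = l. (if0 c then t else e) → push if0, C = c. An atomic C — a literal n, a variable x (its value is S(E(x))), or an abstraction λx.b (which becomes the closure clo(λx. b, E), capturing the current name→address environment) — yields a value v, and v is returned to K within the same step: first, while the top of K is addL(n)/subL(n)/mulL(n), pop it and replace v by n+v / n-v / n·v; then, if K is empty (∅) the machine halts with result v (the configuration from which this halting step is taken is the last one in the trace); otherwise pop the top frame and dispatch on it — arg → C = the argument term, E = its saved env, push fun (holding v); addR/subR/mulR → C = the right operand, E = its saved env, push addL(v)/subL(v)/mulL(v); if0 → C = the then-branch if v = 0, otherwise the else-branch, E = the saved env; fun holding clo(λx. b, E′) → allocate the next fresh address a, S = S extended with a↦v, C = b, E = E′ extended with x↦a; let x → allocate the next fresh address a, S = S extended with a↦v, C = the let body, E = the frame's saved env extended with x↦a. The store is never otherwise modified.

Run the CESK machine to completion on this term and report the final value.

t=0: ⟨C=((λq. ((λv. ((λu. v) v)) 6)) ((λw. w) 6)); E=∅; S=∅; K=∅⟩
t=1: ⟨C=(λq. ((λv. ((λu. v) v)) 6)); E=∅; S=∅; K=[arg]⟩
t=2: ⟨C=((λw. w) 6); E=∅; S=∅; K=[fun]⟩
t=3: ⟨C=(λw. w); E=∅; S=∅; K=[arg :: fun]⟩
t=4: ⟨C=6; E=∅; S=∅; K=[fun :: fun]⟩
t=5: ⟨C=w; E={w↦0}; S={0↦6}; K=[fun]⟩
t=6: ⟨C=((λv. ((λu. v) v)) 6); E={q↦1}; S={0↦6, 1↦6}; K=∅⟩
t=7: ⟨C=(λv. ((λu. v) v)); E={q↦1}; S={0↦6, 1↦6}; K=[arg]⟩
t=8: ⟨C=6; E={q↦1}; S={0↦6, 1↦6}; K=[fun]⟩
t=9: ⟨C=((λu. v) v); E={v↦2, q↦1}; S={0↦6, 1↦6, 2↦6}; K=∅⟩
t=10: ⟨C=(λu. v); E={v↦2, q↦1}; S={0↦6, 1↦6, 2↦6}; K=[arg]⟩
t=11: ⟨C=v; E={v↦2, q↦1}; S={0↦6, 1↦6, 2↦6}; K=[fun]⟩
t=12: ⟨C=v; E={u↦3, v↦2, q↦1}; S={0↦6, 1↦6, 2↦6, 3↦6}; K=∅⟩
→ final value 6

Answer: 6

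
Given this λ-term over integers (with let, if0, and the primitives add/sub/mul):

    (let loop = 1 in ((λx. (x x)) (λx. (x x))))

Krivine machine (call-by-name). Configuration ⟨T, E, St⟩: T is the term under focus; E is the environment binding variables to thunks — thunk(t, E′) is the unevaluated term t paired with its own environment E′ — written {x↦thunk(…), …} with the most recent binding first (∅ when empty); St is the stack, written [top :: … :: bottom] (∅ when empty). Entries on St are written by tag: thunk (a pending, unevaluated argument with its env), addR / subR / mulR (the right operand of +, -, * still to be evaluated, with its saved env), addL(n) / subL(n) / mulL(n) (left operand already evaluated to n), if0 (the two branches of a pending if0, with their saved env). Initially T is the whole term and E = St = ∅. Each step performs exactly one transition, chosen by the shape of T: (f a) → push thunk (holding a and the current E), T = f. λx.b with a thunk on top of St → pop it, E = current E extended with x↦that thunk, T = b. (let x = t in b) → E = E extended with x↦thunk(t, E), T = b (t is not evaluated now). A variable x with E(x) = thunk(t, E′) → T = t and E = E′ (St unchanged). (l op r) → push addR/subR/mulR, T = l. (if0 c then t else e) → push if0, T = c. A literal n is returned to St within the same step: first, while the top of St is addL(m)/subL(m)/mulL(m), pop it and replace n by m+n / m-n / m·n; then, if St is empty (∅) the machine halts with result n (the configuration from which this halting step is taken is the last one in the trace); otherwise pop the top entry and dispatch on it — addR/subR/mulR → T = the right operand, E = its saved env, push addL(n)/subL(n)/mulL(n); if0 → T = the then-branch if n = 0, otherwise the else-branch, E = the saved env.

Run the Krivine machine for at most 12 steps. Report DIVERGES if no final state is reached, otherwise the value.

Answer: DIVERGES (no final state within 12 steps)

Machine steps:
t=0: <T=(let loop = 1 in ((λx. (x x)) (λx. (x x)))), E=∅, St=∅>
t=1: <T=((λx. (x x)) (λx. (x x))), E={loop↦thunk(1, ∅)}, St=∅>
t=2: <T=(λx. (x x)), E={loop↦thunk(1, ∅)}, St=[thunk]>
t=3: <T=(x x), E={x↦thunk((λx. (x x)), {loop↦thunk(1, ∅)}), loop↦thunk(1, ∅)}, St=∅>
t=4: <T=x, E={x↦thunk((λx. (x x)), {loop↦thunk(1, ∅)}), loop↦thunk(1, ∅)}, St=[thunk]>
t=5: <T=(λx. (x x)), E={loop↦thunk(1, ∅)}, St=[thunk]>
t=6: <T=(x x), E={x↦thunk(x, {x↦thunk((λx. (x x)), {loop↦thunk(1, ∅)}), loop↦thunk(1, ∅)}), loop↦thunk(1, ∅)}, St=∅>
t=7: <T=x, E={x↦thunk(x, {x↦thunk((λx. (x x)), {loop↦thunk(1, ∅)}), loop↦thunk(1, ∅)}), loop↦thunk(1, ∅)}, St=[thunk]>
t=8: <T=x, E={x↦thunk((λx. (x x)), {loop↦thunk(1, ∅)}), loop↦thunk(1, ∅)}, St=[thunk]>
t=9: <T=(λx. (x x)), E={loop↦thunk(1, ∅)}, St=[thunk]>
t=10: <T=(x x), E={x↦thunk(x, {x↦thunk(x, {x↦thunk((λx. (x x)), {loop↦thunk(1, ∅)}), loop↦thunk(1, ∅)}), loop↦thunk(1, ∅)}), loop↦thunk(1, ∅)}, St=∅>
t=11: <T=x, E={x↦thunk(x, {x↦thunk(x, {x↦thunk((λx. (x x)), {loop↦thunk(1, ∅)}), loop↦thunk(1, ∅)}), loop↦thunk(1, ∅)}), loop↦thunk(1, ∅)}, St=[thunk]>
t=12: <T=x, E={x↦thunk(x, {x↦thunk((λx. (x x)), {loop↦thunk(1, ∅)}), loop↦thunk(1, ∅)}), loop↦thunk(1, ∅)}, St=[thunk]>
→ 12 transitions taken and the configuration is still not final: no result within 12 steps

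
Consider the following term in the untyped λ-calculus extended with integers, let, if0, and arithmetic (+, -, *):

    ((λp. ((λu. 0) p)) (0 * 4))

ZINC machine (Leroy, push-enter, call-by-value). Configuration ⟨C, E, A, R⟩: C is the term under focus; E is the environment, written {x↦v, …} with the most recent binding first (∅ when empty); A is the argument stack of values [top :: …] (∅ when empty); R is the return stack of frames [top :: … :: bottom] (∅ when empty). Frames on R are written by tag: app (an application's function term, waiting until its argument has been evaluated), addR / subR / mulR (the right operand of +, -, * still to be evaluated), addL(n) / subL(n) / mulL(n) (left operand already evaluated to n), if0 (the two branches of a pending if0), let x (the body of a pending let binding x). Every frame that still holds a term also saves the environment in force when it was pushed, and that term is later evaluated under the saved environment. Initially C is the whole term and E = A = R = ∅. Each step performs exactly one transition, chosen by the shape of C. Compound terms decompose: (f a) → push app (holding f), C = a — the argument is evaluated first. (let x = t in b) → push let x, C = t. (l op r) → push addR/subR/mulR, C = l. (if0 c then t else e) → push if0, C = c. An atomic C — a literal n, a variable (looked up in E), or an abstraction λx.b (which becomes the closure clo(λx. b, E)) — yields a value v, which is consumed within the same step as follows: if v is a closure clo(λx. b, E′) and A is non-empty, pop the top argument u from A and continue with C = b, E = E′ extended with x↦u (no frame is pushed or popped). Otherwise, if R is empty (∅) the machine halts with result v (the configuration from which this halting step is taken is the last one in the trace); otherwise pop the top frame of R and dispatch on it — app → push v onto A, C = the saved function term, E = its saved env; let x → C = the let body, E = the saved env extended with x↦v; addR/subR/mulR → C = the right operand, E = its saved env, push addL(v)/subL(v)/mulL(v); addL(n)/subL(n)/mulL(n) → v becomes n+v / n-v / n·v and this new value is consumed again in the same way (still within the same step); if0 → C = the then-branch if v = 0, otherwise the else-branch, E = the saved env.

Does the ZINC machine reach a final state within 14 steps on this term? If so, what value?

0. <C=((λp. ((λu. 0) p)) (0 * 4)), E=∅, A=∅, R=∅>
1. <C=(0 * 4), E=∅, A=∅, R=[app]>
2. <C=0, E=∅, A=∅, R=[mulR :: app]>
3. <C=4, E=∅, A=∅, R=[mulL(0) :: app]>
4. <C=(λp. ((λu. 0) p)), E=∅, A=[0], R=∅>
5. <C=((λu. 0) p), E={p↦0}, A=∅, R=∅>
6. <C=p, E={p↦0}, A=∅, R=[app]>
7. <C=(λu. 0), E={p↦0}, A=[0], R=∅>
8. <C=0, E={u↦0, p↦0}, A=∅, R=∅>
→ final value 0

Answer: 0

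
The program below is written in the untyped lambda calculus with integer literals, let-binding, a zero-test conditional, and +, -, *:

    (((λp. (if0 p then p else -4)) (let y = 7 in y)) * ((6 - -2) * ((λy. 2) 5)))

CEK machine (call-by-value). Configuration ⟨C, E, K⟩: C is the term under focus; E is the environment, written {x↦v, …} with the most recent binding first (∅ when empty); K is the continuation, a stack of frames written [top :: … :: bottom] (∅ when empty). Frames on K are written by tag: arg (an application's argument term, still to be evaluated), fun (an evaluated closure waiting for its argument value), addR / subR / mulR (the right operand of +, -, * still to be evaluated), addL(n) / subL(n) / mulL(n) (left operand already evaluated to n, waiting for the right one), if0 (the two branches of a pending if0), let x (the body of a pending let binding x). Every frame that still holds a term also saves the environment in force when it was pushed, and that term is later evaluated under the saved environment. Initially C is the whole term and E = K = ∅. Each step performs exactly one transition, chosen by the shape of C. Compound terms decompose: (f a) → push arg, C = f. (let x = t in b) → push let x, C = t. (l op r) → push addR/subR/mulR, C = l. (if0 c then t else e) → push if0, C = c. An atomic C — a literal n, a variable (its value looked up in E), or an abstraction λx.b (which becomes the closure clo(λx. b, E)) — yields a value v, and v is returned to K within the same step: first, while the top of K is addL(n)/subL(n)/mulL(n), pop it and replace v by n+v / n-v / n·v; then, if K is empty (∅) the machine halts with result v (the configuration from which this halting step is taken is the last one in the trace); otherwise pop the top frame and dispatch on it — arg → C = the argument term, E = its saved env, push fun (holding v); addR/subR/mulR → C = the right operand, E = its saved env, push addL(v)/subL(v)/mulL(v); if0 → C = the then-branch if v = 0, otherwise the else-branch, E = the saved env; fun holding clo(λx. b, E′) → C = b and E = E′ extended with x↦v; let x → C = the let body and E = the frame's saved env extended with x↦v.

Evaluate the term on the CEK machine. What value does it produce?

Answer: -64

Execution trace:
t=0: <C=(((λp. (if0 p then p else -4)) (let y = 7 in y)) * ((6 - -2) * ((λy. 2) 5))), E=∅, K=∅>
t=1: <C=((λp. (if0 p then p else -4)) (let y = 7 in y)), E=∅, K=[mulR]>
t=2: <C=(λp. (if0 p then p else -4)), E=∅, K=[arg :: mulR]>
t=3: <C=(let y = 7 in y), E=∅, K=[fun :: mulR]>
t=4: <C=7, E=∅, K=[let y :: fun :: mulR]>
t=5: <C=y, E={y↦7}, K=[fun :: mulR]>
t=6: <C=(if0 p then p else -4), E={p↦7}, K=[mulR]>
t=7: <C=p, E={p↦7}, K=[if0 :: mulR]>
t=8: <C=-4, E={p↦7}, K=[mulR]>
t=9: <C=((6 - -2) * ((λy. 2) 5)), E=∅, K=[mulL(-4)]>
t=10: <C=(6 - -2), E=∅, K=[mulR :: mulL(-4)]>
t=11: <C=6, E=∅, K=[subR :: mulR :: mulL(-4)]>
t=12: <C=-2, E=∅, K=[subL(6) :: mulR :: mulL(-4)]>
t=13: <C=((λy. 2) 5), E=∅, K=[mulL(8) :: mulL(-4)]>
t=14: <C=(λy. 2), E=∅, K=[arg :: mulL(8) :: mulL(-4)]>
t=15: <C=5, E=∅, K=[fun :: mulL(8) :: mulL(-4)]>
t=16: <C=2, E={y↦5}, K=[mulL(8) :: mulL(-4)]>
→ final value -64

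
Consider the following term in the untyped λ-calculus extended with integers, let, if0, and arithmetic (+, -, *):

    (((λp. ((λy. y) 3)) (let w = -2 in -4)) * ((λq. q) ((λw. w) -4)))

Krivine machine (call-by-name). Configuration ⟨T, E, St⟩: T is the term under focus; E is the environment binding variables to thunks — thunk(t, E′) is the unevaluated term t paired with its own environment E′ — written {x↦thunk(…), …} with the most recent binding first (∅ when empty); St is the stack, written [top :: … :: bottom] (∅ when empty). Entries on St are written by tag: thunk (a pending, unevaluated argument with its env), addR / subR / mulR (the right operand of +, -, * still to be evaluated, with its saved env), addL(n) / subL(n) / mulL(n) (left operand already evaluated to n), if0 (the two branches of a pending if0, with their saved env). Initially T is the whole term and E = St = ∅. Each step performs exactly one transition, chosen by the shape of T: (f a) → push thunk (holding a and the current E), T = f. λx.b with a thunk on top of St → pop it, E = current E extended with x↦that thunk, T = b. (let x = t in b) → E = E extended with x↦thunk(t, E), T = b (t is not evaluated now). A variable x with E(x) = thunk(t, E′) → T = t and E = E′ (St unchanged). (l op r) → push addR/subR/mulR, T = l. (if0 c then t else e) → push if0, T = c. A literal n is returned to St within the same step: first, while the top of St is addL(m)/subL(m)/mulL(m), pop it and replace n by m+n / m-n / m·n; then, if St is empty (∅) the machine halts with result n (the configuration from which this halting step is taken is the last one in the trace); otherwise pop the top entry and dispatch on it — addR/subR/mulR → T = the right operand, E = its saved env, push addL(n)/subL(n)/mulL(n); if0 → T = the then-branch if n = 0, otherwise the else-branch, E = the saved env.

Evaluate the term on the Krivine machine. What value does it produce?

0. <T=(((λp. ((λy. y) 3)) (let w = -2 in -4)) * ((λq. q) ((λw. w) -4))), E=∅, St=∅>
1. <T=((λp. ((λy. y) 3)) (let w = -2 in -4)), E=∅, St=[mulR]>
2. <T=(λp. ((λy. y) 3)), E=∅, St=[thunk :: mulR]>
3. <T=((λy. y) 3), E={p↦thunk((let w = -2 in -4), ∅)}, St=[mulR]>
4. <T=(λy. y), E={p↦thunk((let w = -2 in -4), ∅)}, St=[thunk :: mulR]>
5. <T=y, E={y↦thunk(3, {p↦thunk((let w = -2 in -4), ∅)}), p↦thunk((let w = -2 in -4), ∅)}, St=[mulR]>
6. <T=3, E={p↦thunk((let w = -2 in -4), ∅)}, St=[mulR]>
7. <T=((λq. q) ((λw. w) -4)), E=∅, St=[mulL(3)]>
8. <T=(λq. q), E=∅, St=[thunk :: mulL(3)]>
9. <T=q, E={q↦thunk(((λw. w) -4), ∅)}, St=[mulL(3)]>
10. <T=((λw. w) -4), E=∅, St=[mulL(3)]>
11. <T=(λw. w), E=∅, St=[thunk :: mulL(3)]>
12. <T=w, E={w↦thunk(-4, ∅)}, St=[mulL(3)]>
13. <T=-4, E=∅, St=[mulL(3)]>
→ final value -12

Answer: -12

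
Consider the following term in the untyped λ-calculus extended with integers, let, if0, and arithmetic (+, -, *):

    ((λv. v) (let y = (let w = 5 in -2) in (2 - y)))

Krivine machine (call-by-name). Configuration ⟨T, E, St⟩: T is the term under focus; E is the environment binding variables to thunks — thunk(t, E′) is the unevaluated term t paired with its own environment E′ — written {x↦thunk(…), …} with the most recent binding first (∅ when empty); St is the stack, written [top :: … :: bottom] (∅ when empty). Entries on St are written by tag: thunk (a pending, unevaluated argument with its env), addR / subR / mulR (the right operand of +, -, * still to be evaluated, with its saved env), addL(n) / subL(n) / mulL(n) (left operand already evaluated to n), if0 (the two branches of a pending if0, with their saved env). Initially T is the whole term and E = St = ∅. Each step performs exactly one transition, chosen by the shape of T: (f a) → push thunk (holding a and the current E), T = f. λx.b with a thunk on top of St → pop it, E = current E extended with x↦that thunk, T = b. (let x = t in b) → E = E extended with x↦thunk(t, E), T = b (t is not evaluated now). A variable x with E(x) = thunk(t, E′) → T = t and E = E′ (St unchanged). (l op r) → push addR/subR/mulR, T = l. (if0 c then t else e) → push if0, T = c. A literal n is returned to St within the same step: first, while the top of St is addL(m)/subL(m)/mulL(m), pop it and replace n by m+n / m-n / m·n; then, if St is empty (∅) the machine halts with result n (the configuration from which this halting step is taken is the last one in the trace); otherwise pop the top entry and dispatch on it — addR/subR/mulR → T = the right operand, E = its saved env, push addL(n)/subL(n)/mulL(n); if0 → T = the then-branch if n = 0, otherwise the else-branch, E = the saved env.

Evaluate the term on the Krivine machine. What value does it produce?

Answer: 4

Machine steps:
[0] ⟨T=((λv. v) (let y = (let w = 5 in -2) in (2 - y))); E=∅; St=∅⟩
[1] ⟨T=(λv. v); E=∅; St=[thunk]⟩
[2] ⟨T=v; E={v↦thunk((let y = (let w = 5 in -2) in (2 - y)), ∅)}; St=∅⟩
[3] ⟨T=(let y = (let w = 5 in -2) in (2 - y)); E=∅; St=∅⟩
[4] ⟨T=(2 - y); E={y↦thunk((let w = 5 in -2), ∅)}; St=∅⟩
[5] ⟨T=2; E={y↦thunk((let w = 5 in -2), ∅)}; St=[subR]⟩
[6] ⟨T=y; E={y↦thunk((let w = 5 in -2), ∅)}; St=[subL(2)]⟩
[7] ⟨T=(let w = 5 in -2); E=∅; St=[subL(2)]⟩
[8] ⟨T=-2; E={w↦thunk(5, ∅)}; St=[subL(2)]⟩
→ final value 4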